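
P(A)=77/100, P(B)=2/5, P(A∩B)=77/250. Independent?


P(A)×P(B) = 77/250
P(A∩B) = 77/250
Equal ✓ → Independent

Yes, independent


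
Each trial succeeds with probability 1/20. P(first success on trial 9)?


Geometric: P(X=9) = (1-p)^(k-1)×p = (19/20)^8×1/20 = 16983563041/512000000000

P(X=9) = 16983563041/512000000000 ≈ 3.32%


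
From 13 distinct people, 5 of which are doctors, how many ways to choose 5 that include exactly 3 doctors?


Choose 3 of the 5 doctors and 2 of the other 8 people:
C(5,3)×C(8,2) = 10×28 = 280

280


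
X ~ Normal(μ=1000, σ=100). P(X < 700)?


z = (700-1000)/100 = -3.0
P(Z < -3.0) = 0.0013

P(X < 700) ≈ 0.0013


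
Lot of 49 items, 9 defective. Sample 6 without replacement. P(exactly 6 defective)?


Hypergeometric: C(9,6)×C(40,0)/C(49,6)
= 84×1/13983816 = 1/166474

P(X=6) = 1/166474 ≈ 0.00%


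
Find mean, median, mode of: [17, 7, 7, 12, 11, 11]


Sorted: [7, 7, 11, 11, 12, 17]
Mean = 65/6
Median = 11
Freq: {17: 1, 7: 2, 12: 1, 11: 2}
Mode: [7, 11]

Mean=65/6, Median=11, Mode=[7, 11]


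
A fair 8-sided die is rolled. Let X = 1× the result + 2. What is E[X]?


E[die] = (1+8)/2 = 9/2
E[X] = 1×9/2 + 2 = 13/2

E[X] = 13/2


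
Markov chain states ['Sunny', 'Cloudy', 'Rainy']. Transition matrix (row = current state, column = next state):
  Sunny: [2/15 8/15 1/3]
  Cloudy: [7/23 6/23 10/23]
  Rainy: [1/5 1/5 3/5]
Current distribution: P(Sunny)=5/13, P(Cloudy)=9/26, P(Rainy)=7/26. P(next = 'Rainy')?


P(next=Rainy) = Σᵢ P(now=i)×P(i→Rainy)
= 5/13×1/3 + 9/26×10/23 + 7/26×3/5
= 5/39 + 45/299 + 21/130 = 3949/8970

P = 3949/8970 ≈ 0.4402


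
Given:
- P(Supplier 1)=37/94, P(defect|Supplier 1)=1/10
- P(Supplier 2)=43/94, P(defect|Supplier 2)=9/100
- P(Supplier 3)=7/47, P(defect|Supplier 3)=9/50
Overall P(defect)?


P(B) = Σ P(B|Aᵢ)×P(Aᵢ)
  1/10×37/94 = 37/940
  9/100×43/94 = 387/9400
  9/50×7/47 = 63/2350
Sum = 1009/9400

P(defect) = 1009/9400 ≈ 10.73%


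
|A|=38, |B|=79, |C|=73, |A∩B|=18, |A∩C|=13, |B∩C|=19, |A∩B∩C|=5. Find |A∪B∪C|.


|A∪B∪C| = 38+79+73-18-13-19+5 = 145

|A∪B∪C| = 145


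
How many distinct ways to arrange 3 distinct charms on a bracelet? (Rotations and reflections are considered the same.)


Free circular arrangements: rotations and reflections both identified.
(n-1)!/2 = 2!/2 = 2/2 = 1

1


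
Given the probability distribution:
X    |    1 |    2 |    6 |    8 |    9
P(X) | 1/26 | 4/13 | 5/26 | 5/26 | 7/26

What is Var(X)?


E[X] = 75/13
E[X²] = 550/13
Var(X) = E[X²] - (E[X])² = 550/13 - 5625/169 = 1525/169

Var(X) = 1525/169 ≈ 9.0237


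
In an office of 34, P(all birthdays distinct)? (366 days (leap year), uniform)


P(all different) = Π(366-i)/366 for i=0..33
= (366/366)×(365/366)×...×(333/366)
= 0.205601

P ≈ 0.2056 ≈ 20.56%


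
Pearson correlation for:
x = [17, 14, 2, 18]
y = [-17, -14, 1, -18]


n=4, Σx=51, Σy=-48, Σxy=-807, Σx²=813, Σy²=810
r = (4×(-807) - 51×(-48))/√((4×813 - 51²)(4×810 - (-48)²))
= -780/√(651×936) = -780/√609336 ≈ -780/780.5998 ≈ -0.9992

r ≈ -0.9992


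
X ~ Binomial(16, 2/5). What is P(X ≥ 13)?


P(X ≥ 13) = Σ P(X=i) for i=13..16
P(X=13) = 24772608/30517578125
P(X=14) = 3538944/30517578125
P(X=15) = 1572864/152587890625
P(X=16) = 65536/152587890625
Sum = 28639232/30517578125

P(X ≥ 13) = 28639232/30517578125 ≈ 0.09%


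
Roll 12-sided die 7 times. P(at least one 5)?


P(no 5)^7 = (11/12)^7 = 19487171/35831808
P(≥1) = 1 - 19487171/35831808 = 16344637/35831808

P = 16344637/35831808 ≈ 45.61%


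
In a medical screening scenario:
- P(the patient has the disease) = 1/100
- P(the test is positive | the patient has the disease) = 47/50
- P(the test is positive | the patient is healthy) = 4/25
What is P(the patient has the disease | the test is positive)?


Using Bayes' theorem:
P(A|B) = P(B|A)·P(A) / P(B)

P(the test is positive) = 47/50 × 1/100 + 4/25 × 99/100
= 47/5000 + 99/625 = 839/5000

P(the patient has the disease|the test is positive) = (47/5000) / (839/5000) = 47/839

P(the patient has the disease|the test is positive) = 47/839 ≈ 5.60%


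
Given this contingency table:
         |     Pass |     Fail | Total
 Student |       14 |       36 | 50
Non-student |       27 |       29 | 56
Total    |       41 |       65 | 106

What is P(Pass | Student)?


P(Pass | Student) = 14/(14+36) = 14/50 = 7/25

P(Pass|Student) = 7/25 ≈ 28.00%


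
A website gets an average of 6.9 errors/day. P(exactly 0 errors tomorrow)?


Poisson(λ=6.9): P(X=0) = e^(-λ)×λ^k/k!
= e^(-6.9) × 6.9^0 / 0!
≈ 0.001007785429 × 1 / 1 ≈ 0.001008

P(X=0) ≈ 0.001008 ≈ 0.10%


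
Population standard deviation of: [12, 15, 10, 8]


Mean = 45/4
  (12-45/4)²=9/16
  (15-45/4)²=225/16
  (10-45/4)²=25/16
  (8-45/4)²=169/16
Σ(x-μ)² = 107/4
σ² = (107/4)/4 = 107/16

σ = √(107/16) ≈ 2.5860


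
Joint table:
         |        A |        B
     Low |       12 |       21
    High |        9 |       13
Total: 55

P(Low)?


P(Low) = (12+21)/55 = 33/55 = 3/5

P(Low) = 3/5 ≈ 60.00%


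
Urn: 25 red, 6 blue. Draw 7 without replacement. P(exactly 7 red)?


Hypergeometric: C(25,7)×C(6,0)/C(31,7)
= 480700×1/2629575 = 19228/105183

P(X=7) = 19228/105183 ≈ 18.28%


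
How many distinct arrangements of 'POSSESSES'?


Letters: 9, freq: {'P': 1, 'O': 1, 'S': 5, 'E': 2}
9!/(1!×1!×5!×2!) = 362880/240 = 1512

1512


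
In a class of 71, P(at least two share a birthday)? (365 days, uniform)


P(all different) = Π(365-i)/365 for i=0..70
= 0.000679
P(match) = 1 - 0.000679 = 0.999321

P ≈ 0.9993 ≈ 99.93%


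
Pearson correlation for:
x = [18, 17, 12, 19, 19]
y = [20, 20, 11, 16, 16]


n=5, Σx=85, Σy=83, Σxy=1440, Σx²=1479, Σy²=1433
r = (5×1440 - 85×83)/√((5×1479 - 85²)(5×1433 - 83²))
= 145/√(170×276) = 145/√46920 ≈ 145/216.6102 ≈ 0.6694

r ≈ 0.6694


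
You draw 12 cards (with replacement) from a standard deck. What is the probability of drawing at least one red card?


P(not a red card) = 26/52 = 1/2
P(none in 12 draws) = (1/2)^12 = 1/4096
P(≥1 red card) = 1 - 1/4096 = 4095/4096

P = 4095/4096 ≈ 99.98%


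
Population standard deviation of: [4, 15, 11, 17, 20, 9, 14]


Mean = 90/7
  (4-90/7)²=3844/49
  (15-90/7)²=225/49
  (11-90/7)²=169/49
  (17-90/7)²=841/49
  (20-90/7)²=2500/49
  (9-90/7)²=729/49
  (14-90/7)²=64/49
Σ(x-μ)² = 1196/7
σ² = (1196/7)/7 = 1196/49

σ = √(1196/49) ≈ 4.9405


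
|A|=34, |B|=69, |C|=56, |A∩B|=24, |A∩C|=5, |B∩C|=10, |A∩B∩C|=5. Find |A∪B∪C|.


|A∪B∪C| = 34+69+56-24-5-10+5 = 125

|A∪B∪C| = 125


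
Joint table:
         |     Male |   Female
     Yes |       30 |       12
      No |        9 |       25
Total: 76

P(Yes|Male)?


P(Yes|Male) = 30/(30+9) = 30/39 = 10/13

P = 10/13 ≈ 76.92%


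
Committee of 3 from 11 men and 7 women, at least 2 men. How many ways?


Count by #men:
  2M,1W: C(11,2)×C(7,1)=385
  3M,0W: C(11,3)×C(7,0)=165
Total = 550

550


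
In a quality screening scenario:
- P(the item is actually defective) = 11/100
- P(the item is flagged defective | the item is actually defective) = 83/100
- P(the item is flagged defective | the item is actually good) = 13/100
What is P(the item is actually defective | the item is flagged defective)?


Using Bayes' theorem:
P(A|B) = P(B|A)·P(A) / P(B)

P(the item is flagged defective) = 83/100 × 11/100 + 13/100 × 89/100
= 913/10000 + 1157/10000 = 207/1000

P(the item is actually defective|the item is flagged defective) = (913/10000) / (207/1000) = 913/2070

P(the item is actually defective|the item is flagged defective) = 913/2070 ≈ 44.11%


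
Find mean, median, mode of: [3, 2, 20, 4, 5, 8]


Sorted: [2, 3, 4, 5, 8, 20]
Mean = 42/6 = 7
Median = 9/2
Freq: {3: 1, 2: 1, 20: 1, 4: 1, 5: 1, 8: 1}
Mode: No mode

Mean=7, Median=9/2, Mode=No mode


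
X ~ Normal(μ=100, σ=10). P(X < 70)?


z = (70-100)/10 = -3.0
P(Z < -3.0) = 0.0013

P(X < 70) ≈ 0.0013


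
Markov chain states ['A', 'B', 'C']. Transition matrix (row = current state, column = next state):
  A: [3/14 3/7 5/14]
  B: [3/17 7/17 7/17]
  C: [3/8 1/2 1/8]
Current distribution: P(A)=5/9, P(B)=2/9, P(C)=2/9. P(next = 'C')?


P(next=C) = Σᵢ P(now=i)×P(i→C)
= 5/9×5/14 + 2/9×7/17 + 2/9×1/8
= 25/126 + 14/153 + 1/36 = 1361/4284

P = 1361/4284 ≈ 0.3177


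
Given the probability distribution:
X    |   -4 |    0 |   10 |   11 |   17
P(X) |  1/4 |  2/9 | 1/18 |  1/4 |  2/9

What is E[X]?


E[X] = Σ x·P(X=x)
= (-4)×(1/4) + (0)×(2/9) + (10)×(1/18) + (11)×(1/4) + (17)×(2/9)
= 73/12

E[X] = 73/12


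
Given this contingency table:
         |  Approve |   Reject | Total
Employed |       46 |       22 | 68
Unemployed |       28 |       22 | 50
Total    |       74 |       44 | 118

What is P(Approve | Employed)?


P(Approve | Employed) = 46/(46+22) = 46/68 = 23/34

P(Approve|Employed) = 23/34 ≈ 67.65%


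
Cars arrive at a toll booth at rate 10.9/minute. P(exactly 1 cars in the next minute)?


Poisson(λ=10.9): P(X=1) = e^(-λ)×λ^k/k!
= e^(-10.9) × 10.9^1 / 1!
≈ 1.8458234e-05 × 10.9 / 1 ≈ 0.000201

P(X=1) ≈ 0.000201 ≈ 0.02%


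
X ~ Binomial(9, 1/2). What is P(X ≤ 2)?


P(X ≤ 2) = Σ P(X=i) for i=0..2
P(X=0) = 1/512
P(X=1) = 9/512
P(X=2) = 9/128
Sum = 23/256

P(X ≤ 2) = 23/256 ≈ 8.98%


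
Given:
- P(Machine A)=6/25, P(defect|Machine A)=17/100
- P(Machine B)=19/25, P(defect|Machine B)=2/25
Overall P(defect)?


P(B) = Σ P(B|Aᵢ)×P(Aᵢ)
  17/100×6/25 = 51/1250
  2/25×19/25 = 38/625
Sum = 127/1250

P(defect) = 127/1250 ≈ 10.16%


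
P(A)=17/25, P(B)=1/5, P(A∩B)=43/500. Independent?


P(A)×P(B) = 17/125
P(A∩B) = 43/500
Not equal → NOT independent

No, not independent


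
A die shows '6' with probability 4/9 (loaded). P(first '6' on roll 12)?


Geometric: P(X=12) = (1-p)^(k-1)×p = (5/9)^11×4/9 = 195312500/282429536481

P(X=12) = 195312500/282429536481 ≈ 0.07%


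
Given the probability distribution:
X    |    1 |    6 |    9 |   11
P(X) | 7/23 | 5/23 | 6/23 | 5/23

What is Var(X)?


E[X] = 146/23
E[X²] = 1278/23
Var(X) = E[X²] - (E[X])² = 1278/23 - 21316/529 = 8078/529

Var(X) = 8078/529 ≈ 15.2703


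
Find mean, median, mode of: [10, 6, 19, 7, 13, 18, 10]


Sorted: [6, 7, 10, 10, 13, 18, 19]
Mean = 83/7
Median = 10
Freq: {10: 2, 6: 1, 19: 1, 7: 1, 13: 1, 18: 1}
Mode: [10]

Mean=83/7, Median=10, Mode=10


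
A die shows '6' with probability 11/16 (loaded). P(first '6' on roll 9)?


Geometric: P(X=9) = (1-p)^(k-1)×p = (5/16)^8×11/16 = 4296875/68719476736

P(X=9) = 4296875/68719476736 ≈ 0.01%


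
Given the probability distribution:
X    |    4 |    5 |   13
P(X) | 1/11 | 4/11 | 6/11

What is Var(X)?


E[X] = 102/11
E[X²] = 1130/11
Var(X) = E[X²] - (E[X])² = 1130/11 - 10404/121 = 2026/121

Var(X) = 2026/121 ≈ 16.7438


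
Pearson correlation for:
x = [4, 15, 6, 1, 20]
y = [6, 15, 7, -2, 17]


n=5, Σx=46, Σy=43, Σxy=629, Σx²=678, Σy²=603
r = (5×629 - 46×43)/√((5×678 - 46²)(5×603 - 43²))
= 1167/√(1274×1166) = 1167/√1485484 ≈ 1167/1218.8043 ≈ 0.9575

r ≈ 0.9575


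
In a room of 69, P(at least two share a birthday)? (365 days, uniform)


P(all different) = Π(365-i)/365 for i=0..68
= 0.001036
P(match) = 1 - 0.001036 = 0.998964

P ≈ 0.9990 ≈ 99.90%


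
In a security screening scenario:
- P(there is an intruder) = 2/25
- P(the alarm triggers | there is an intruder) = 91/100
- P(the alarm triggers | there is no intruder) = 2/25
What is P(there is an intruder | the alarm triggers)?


Using Bayes' theorem:
P(A|B) = P(B|A)·P(A) / P(B)

P(the alarm triggers) = 91/100 × 2/25 + 2/25 × 23/25
= 91/1250 + 46/625 = 183/1250

P(there is an intruder|the alarm triggers) = (91/1250) / (183/1250) = 91/183

P(there is an intruder|the alarm triggers) = 91/183 ≈ 49.73%


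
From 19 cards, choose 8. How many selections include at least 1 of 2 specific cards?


Complement: C(19,8) - C(17,8) = 75582 - 24310 = 51272

51272


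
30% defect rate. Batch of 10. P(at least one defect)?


P(all good) = (7/10)^10 = 282475249/10000000000
P(≥1 defect) = 9717524751/10000000000

P = 9717524751/10000000000 ≈ 97.18%


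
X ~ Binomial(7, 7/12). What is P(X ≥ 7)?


P(X ≥ 7) = Σ P(X=i) for i=7..7
P(X=7) = 823543/35831808
Sum = 823543/35831808

P(X ≥ 7) = 823543/35831808 ≈ 2.30%


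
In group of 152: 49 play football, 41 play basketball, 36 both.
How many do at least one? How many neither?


|A∪B| = 49+41-36 = 54
Neither = 152-54 = 98

At least one: 54; Neither: 98


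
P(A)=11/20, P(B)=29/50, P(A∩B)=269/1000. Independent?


P(A)×P(B) = 319/1000
P(A∩B) = 269/1000
Not equal → NOT independent

No, not independent


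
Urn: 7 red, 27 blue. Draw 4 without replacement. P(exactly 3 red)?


Hypergeometric: C(7,3)×C(27,1)/C(34,4)
= 35×27/46376 = 945/46376

P(X=3) = 945/46376 ≈ 2.04%


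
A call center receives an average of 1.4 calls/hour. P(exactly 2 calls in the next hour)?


Poisson(λ=1.4): P(X=2) = e^(-λ)×λ^k/k!
= e^(-1.4) × 1.4^2 / 2!
≈ 0.2465969639 × 1.96 / 2 ≈ 0.241665

P(X=2) ≈ 0.241665 ≈ 24.17%


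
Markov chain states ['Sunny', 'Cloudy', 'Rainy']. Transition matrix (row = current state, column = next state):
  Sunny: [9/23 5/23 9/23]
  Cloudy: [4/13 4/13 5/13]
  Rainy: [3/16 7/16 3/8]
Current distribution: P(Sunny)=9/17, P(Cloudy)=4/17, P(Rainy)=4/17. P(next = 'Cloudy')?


P(next=Cloudy) = Σᵢ P(now=i)×P(i→Cloudy)
= 9/17×5/23 + 4/17×4/13 + 4/17×7/16
= 45/391 + 16/221 + 7/68 = 5905/20332

P = 5905/20332 ≈ 0.2904


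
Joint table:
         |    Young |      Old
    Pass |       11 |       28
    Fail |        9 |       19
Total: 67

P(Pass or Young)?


P(Pass∨Young) = P(Pass) + P(Young) - P(Pass∧Young)
= (39 + 20 - 11)/67 = 48/67

P = 48/67 ≈ 71.64%


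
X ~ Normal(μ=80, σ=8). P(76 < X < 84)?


z₁=(76-80)/8=-0.5, z₂=(84-80)/8=0.5
P = Φ(0.5) - Φ(-0.5) = 0.691462 - 0.308538 = 0.382924 ≈ 0.3829

P(76 < X < 84) ≈ 0.3829


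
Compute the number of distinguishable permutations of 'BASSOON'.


Letters: 7, freq: {'B': 1, 'A': 1, 'S': 2, 'O': 2, 'N': 1}
7!/(1!×1!×2!×2!×1!) = 5040/4 = 1260

1260


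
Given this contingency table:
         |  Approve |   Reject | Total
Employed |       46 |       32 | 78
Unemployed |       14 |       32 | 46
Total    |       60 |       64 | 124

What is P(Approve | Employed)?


P(Approve | Employed) = 46/(46+32) = 46/78 = 23/39

P(Approve|Employed) = 23/39 ≈ 58.97%


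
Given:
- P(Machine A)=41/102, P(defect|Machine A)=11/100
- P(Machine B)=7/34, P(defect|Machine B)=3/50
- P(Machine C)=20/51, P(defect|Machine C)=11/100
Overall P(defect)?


P(B) = Σ P(B|Aᵢ)×P(Aᵢ)
  11/100×41/102 = 451/10200
  3/50×7/34 = 21/1700
  11/100×20/51 = 11/255
Sum = 339/3400

P(defect) = 339/3400 ≈ 9.97%


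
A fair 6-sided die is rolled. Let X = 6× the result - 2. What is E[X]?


E[die] = (1+6)/2 = 7/2
E[X] = 6×7/2 - 2 = 19

E[X] = 19


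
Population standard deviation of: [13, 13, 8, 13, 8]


Mean = 55/5 = 11
  (13-11)²=4
  (13-11)²=4
  (8-11)²=9
  (13-11)²=4
  (8-11)²=9
Σ(x-μ)² = 30
σ² = 30/5 = 6

σ = √(6) ≈ 2.4495


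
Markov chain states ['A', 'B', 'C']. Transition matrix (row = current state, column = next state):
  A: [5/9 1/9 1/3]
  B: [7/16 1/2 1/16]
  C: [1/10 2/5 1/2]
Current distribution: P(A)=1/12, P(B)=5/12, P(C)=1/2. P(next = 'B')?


P(next=B) = Σᵢ P(now=i)×P(i→B)
= 1/12×1/9 + 5/12×1/2 + 1/2×2/5
= 1/108 + 5/24 + 1/5 = 451/1080

P = 451/1080 ≈ 0.4176


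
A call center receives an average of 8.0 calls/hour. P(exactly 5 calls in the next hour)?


Poisson(λ=8.0): P(X=5) = e^(-λ)×λ^k/k!
= e^(-8.0) × 8.0^5 / 5!
≈ 0.0003354626279 × 32768 / 120 ≈ 0.091604

P(X=5) ≈ 0.091604 ≈ 9.16%


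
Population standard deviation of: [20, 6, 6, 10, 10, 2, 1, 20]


Mean = 75/8
  (20-75/8)²=7225/64
  (6-75/8)²=729/64
  (6-75/8)²=729/64
  (10-75/8)²=25/64
  (10-75/8)²=25/64
  (2-75/8)²=3481/64
  (1-75/8)²=4489/64
  (20-75/8)²=7225/64
Σ(x-μ)² = 2991/8
σ² = (2991/8)/8 = 2991/64

σ = √(2991/64) ≈ 6.8363


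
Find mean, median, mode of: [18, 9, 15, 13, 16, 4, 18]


Sorted: [4, 9, 13, 15, 16, 18, 18]
Mean = 93/7
Median = 15
Freq: {18: 2, 9: 1, 15: 1, 13: 1, 16: 1, 4: 1}
Mode: [18]

Mean=93/7, Median=15, Mode=18


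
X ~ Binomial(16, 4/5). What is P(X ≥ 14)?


P(X ≥ 14) = Σ P(X=i) for i=14..16
P(X=14) = 6442450944/30517578125
P(X=15) = 17179869184/152587890625
P(X=16) = 4294967296/152587890625
Sum = 2147483648/6103515625

P(X ≥ 14) = 2147483648/6103515625 ≈ 35.18%


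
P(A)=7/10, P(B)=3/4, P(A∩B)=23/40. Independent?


P(A)×P(B) = 21/40
P(A∩B) = 23/40
Not equal → NOT independent

No, not independent


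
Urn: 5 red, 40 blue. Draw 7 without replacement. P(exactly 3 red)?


Hypergeometric: C(5,3)×C(40,4)/C(45,7)
= 10×91390/45379620 = 3515/174537

P(X=3) = 3515/174537 ≈ 2.01%


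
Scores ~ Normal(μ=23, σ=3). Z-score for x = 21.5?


z = (x - μ)/σ = (21.5 - 23)/3 = -0.5

z = -0.5


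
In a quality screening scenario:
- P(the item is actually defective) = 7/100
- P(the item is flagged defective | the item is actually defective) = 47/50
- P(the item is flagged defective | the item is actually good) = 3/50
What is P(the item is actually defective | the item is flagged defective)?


Using Bayes' theorem:
P(A|B) = P(B|A)·P(A) / P(B)

P(the item is flagged defective) = 47/50 × 7/100 + 3/50 × 93/100
= 329/5000 + 279/5000 = 76/625

P(the item is actually defective|the item is flagged defective) = (329/5000) / (76/625) = 329/608

P(the item is actually defective|the item is flagged defective) = 329/608 ≈ 54.11%


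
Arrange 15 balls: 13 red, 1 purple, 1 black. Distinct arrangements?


15!/(13!×1!×1!) = 210

210


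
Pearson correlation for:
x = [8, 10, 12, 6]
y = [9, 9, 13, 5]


n=4, Σx=36, Σy=36, Σxy=348, Σx²=344, Σy²=356
r = (4×348 - 36×36)/√((4×344 - 36²)(4×356 - 36²))
= 96/√(80×128) = 96/√10240 ≈ 96/101.1929 ≈ 0.9487

r ≈ 0.9487


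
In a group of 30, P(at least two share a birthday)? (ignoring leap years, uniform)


P(all different) = Π(365-i)/365 for i=0..29
= 0.293684
P(match) = 1 - 0.293684 = 0.706316

P ≈ 0.7063 ≈ 70.63%


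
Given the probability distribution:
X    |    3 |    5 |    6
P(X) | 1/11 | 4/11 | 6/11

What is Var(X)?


E[X] = 59/11
E[X²] = 325/11
Var(X) = E[X²] - (E[X])² = 325/11 - 3481/121 = 94/121

Var(X) = 94/121 ≈ 0.7769


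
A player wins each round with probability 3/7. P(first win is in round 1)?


Geometric: P(X=1) = (1-p)^(k-1)×p = (4/7)^0×3/7 = 3/7

P(X=1) = 3/7 ≈ 42.86%


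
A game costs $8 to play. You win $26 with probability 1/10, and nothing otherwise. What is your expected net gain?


E[gain] = (26-8)×1/10 + (-8)×9/10
= 9/5 - 36/5 = -27/5

Expected net gain = $-27/5 ≈ $-5.40


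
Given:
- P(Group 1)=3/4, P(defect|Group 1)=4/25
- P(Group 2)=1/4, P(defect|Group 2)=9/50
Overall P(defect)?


P(B) = Σ P(B|Aᵢ)×P(Aᵢ)
  4/25×3/4 = 3/25
  9/50×1/4 = 9/200
Sum = 33/200

P(defect) = 33/200 ≈ 16.50%


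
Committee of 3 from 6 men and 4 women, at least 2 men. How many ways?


Count by #men:
  2M,1W: C(6,2)×C(4,1)=60
  3M,0W: C(6,3)×C(4,0)=20
Total = 80

80


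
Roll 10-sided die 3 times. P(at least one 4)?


P(no 4)^3 = (9/10)^3 = 729/1000
P(≥1) = 1 - 729/1000 = 271/1000

P = 271/1000 ≈ 27.10%


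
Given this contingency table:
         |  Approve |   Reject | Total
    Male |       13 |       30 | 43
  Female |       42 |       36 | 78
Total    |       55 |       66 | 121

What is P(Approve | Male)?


P(Approve | Male) = 13/(13+30) = 13/43

P(Approve|Male) = 13/43 ≈ 30.23%


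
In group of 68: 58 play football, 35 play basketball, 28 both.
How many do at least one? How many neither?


|A∪B| = 58+35-28 = 65
Neither = 68-65 = 3

At least one: 65; Neither: 3


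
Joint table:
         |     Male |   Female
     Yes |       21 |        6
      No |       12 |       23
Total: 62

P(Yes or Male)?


P(Yes∨Male) = P(Yes) + P(Male) - P(Yes∧Male)
= (27 + 33 - 21)/62 = 39/62

P = 39/62 ≈ 62.90%


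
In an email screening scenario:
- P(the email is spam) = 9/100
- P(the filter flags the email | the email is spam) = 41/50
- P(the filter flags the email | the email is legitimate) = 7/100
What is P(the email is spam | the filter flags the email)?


Using Bayes' theorem:
P(A|B) = P(B|A)·P(A) / P(B)

P(the filter flags the email) = 41/50 × 9/100 + 7/100 × 91/100
= 369/5000 + 637/10000 = 11/80

P(the email is spam|the filter flags the email) = (369/5000) / (11/80) = 738/1375

P(the email is spam|the filter flags the email) = 738/1375 ≈ 53.67%


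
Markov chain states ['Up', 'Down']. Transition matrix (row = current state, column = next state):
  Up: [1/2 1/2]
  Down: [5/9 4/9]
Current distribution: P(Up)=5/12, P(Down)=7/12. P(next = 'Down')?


P(next=Down) = Σᵢ P(now=i)×P(i→Down)
= 5/12×1/2 + 7/12×4/9
= 5/24 + 7/27 = 101/216

P = 101/216 ≈ 0.4676


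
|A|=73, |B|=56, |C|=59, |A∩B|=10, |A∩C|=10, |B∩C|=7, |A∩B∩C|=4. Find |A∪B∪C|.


|A∪B∪C| = 73+56+59-10-10-7+4 = 165

|A∪B∪C| = 165


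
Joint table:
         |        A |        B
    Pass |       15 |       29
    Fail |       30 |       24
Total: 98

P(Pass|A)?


P(Pass|A) = 15/(15+30) = 15/45 = 1/3

P = 1/3 ≈ 33.33%


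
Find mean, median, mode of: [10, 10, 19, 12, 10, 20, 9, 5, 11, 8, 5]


Sorted: [5, 5, 8, 9, 10, 10, 10, 11, 12, 19, 20]
Mean = 119/11
Median = 10
Freq: {10: 3, 19: 1, 12: 1, 20: 1, 9: 1, 5: 2, 11: 1, 8: 1}
Mode: [10]

Mean=119/11, Median=10, Mode=10


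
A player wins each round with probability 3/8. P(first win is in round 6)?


Geometric: P(X=6) = (1-p)^(k-1)×p = (5/8)^5×3/8 = 9375/262144

P(X=6) = 9375/262144 ≈ 3.58%


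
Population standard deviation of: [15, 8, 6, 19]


Mean = 48/4 = 12
  (15-12)²=9
  (8-12)²=16
  (6-12)²=36
  (19-12)²=49
Σ(x-μ)² = 110
σ² = 110/4 = 55/2

σ = √(55/2) ≈ 5.2440


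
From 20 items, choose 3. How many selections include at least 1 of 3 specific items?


Complement: C(20,3) - C(17,3) = 1140 - 680 = 460

460


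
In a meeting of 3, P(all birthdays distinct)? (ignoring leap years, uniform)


P(all different) = Π(365-i)/365 for i=0..2
= (365/365)×(364/365)×...×(363/365)
= 0.991796

P ≈ 0.9918 ≈ 99.18%


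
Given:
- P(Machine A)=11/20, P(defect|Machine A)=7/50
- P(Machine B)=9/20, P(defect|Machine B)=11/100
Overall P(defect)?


P(B) = Σ P(B|Aᵢ)×P(Aᵢ)
  7/50×11/20 = 77/1000
  11/100×9/20 = 99/2000
Sum = 253/2000

P(defect) = 253/2000 ≈ 12.65%


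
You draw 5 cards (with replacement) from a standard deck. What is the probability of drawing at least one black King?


P(not a black King) = 50/52 = 25/26
P(none in 5 draws) = (25/26)^5 = 9765625/11881376
P(≥1 black King) = 1 - 9765625/11881376 = 2115751/11881376

P = 2115751/11881376 ≈ 17.81%


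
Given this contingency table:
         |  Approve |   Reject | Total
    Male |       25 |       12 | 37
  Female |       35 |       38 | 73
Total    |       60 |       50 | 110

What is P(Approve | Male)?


P(Approve | Male) = 25/(25+12) = 25/37

P(Approve|Male) = 25/37 ≈ 67.57%


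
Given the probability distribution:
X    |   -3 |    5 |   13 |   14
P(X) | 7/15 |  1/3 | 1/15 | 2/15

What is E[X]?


E[X] = Σ x·P(X=x)
= (-3)×(7/15) + (5)×(1/3) + (13)×(1/15) + (14)×(2/15)
= 3

E[X] = 3


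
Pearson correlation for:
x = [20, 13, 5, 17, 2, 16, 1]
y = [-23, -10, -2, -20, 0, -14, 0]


n=7, Σx=74, Σy=-69, Σxy=-1164, Σx²=1144, Σy²=1229
r = (7×(-1164) - 74×(-69))/√((7×1144 - 74²)(7×1229 - (-69)²))
= -3042/√(2532×3842) = -3042/√9727944 ≈ -3042/3118.9652 ≈ -0.9753

r ≈ -0.9753


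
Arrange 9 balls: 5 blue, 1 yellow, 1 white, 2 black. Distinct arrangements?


9!/(5!×1!×1!×2!) = 1512

1512


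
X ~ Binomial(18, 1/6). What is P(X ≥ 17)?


P(X ≥ 17) = Σ P(X=i) for i=17..18
P(X=17) = 5/5642219814912
P(X=18) = 1/101559956668416
Sum = 91/101559956668416

P(X ≥ 17) = 91/101559956668416 ≈ 0.00%


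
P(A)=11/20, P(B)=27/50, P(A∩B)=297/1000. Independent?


P(A)×P(B) = 297/1000
P(A∩B) = 297/1000
Equal ✓ → Independent

Yes, independent


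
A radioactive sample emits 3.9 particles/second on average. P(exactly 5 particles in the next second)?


Poisson(λ=3.9): P(X=5) = e^(-λ)×λ^k/k!
= e^(-3.9) × 3.9^5 / 5!
≈ 0.02024191145 × 902.24199 / 120 ≈ 0.152193

P(X=5) ≈ 0.152193 ≈ 15.22%


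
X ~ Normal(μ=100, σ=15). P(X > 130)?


z = (130-100)/15 = 2.0
P(X > 130) = 1 - P(Z ≤ 2.0) = 1 - 0.9772 = 0.0228

P(X > 130) ≈ 0.0228


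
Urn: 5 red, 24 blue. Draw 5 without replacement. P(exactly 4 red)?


Hypergeometric: C(5,4)×C(24,1)/C(29,5)
= 5×24/118755 = 8/7917

P(X=4) = 8/7917 ≈ 0.10%


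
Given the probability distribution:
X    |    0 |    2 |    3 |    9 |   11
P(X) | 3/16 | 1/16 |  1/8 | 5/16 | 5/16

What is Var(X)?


E[X] = 27/4
E[X²] = 129/2
Var(X) = E[X²] - (E[X])² = 129/2 - 729/16 = 303/16

Var(X) = 303/16 ≈ 18.9375


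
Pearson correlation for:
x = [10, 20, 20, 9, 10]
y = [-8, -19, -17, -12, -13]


n=5, Σx=69, Σy=-69, Σxy=-1038, Σx²=1081, Σy²=1027
r = (5×(-1038) - 69×(-69))/√((5×1081 - 69²)(5×1027 - (-69)²))
= -429/√(644×374) = -429/√240856 ≈ -429/490.7708 ≈ -0.8741

r ≈ -0.8741


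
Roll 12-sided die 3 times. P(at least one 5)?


P(no 5)^3 = (11/12)^3 = 1331/1728
P(≥1) = 1 - 1331/1728 = 397/1728

P = 397/1728 ≈ 22.97%


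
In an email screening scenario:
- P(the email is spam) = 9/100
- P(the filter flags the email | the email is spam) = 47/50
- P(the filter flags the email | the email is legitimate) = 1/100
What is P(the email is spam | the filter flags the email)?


Using Bayes' theorem:
P(A|B) = P(B|A)·P(A) / P(B)

P(the filter flags the email) = 47/50 × 9/100 + 1/100 × 91/100
= 423/5000 + 91/10000 = 937/10000

P(the email is spam|the filter flags the email) = (423/5000) / (937/10000) = 846/937

P(the email is spam|the filter flags the email) = 846/937 ≈ 90.29%


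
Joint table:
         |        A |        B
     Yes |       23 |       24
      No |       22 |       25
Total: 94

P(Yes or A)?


P(Yes∨A) = P(Yes) + P(A) - P(Yes∧A)
= (47 + 45 - 23)/94 = 69/94

P = 69/94 ≈ 73.40%


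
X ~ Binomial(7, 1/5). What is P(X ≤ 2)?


P(X ≤ 2) = Σ P(X=i) for i=0..2
P(X=0) = 16384/78125
P(X=1) = 28672/78125
P(X=2) = 21504/78125
Sum = 13312/15625

P(X ≤ 2) = 13312/15625 ≈ 85.20%


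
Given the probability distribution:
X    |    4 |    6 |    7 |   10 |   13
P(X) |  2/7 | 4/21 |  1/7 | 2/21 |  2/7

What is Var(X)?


E[X] = 167/21
E[X²] = 1601/21
Var(X) = E[X²] - (E[X])² = 1601/21 - 27889/441 = 5732/441

Var(X) = 5732/441 ≈ 12.9977


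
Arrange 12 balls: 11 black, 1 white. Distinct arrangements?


12!/(11!×1!) = 12

12


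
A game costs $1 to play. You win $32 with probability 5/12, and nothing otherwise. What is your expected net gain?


E[gain] = (32-1)×5/12 + (-1)×7/12
= 155/12 - 7/12 = 37/3

Expected net gain = $37/3 ≈ $12.33


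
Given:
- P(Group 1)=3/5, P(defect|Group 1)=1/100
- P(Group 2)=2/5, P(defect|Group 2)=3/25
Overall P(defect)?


P(B) = Σ P(B|Aᵢ)×P(Aᵢ)
  1/100×3/5 = 3/500
  3/25×2/5 = 6/125
Sum = 27/500

P(defect) = 27/500 ≈ 5.40%


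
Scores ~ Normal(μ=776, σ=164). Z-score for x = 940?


z = (x - μ)/σ = (940 - 776)/164 = 1.0

z = 1.0


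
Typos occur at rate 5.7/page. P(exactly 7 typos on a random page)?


Poisson(λ=5.7): P(X=7) = e^(-λ)×λ^k/k!
= e^(-5.7) × 5.7^7 / 7!
≈ 0.003345965457 × 195489.749319 / 5040 ≈ 0.129782

P(X=7) ≈ 0.129782 ≈ 12.98%


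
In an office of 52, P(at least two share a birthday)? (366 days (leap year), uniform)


P(all different) = Π(366-i)/366 for i=0..51
= 0.022238
P(match) = 1 - 0.022238 = 0.977762

P ≈ 0.9778 ≈ 97.78%


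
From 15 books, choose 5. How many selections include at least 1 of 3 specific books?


Complement: C(15,5) - C(12,5) = 3003 - 792 = 2211

2211


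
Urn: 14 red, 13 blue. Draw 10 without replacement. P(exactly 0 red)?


Hypergeometric: C(14,0)×C(13,10)/C(27,10)
= 1×286/8436285 = 2/58995

P(X=0) = 2/58995 ≈ 0.00%


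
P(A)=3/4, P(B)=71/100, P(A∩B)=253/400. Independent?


P(A)×P(B) = 213/400
P(A∩B) = 253/400
Not equal → NOT independent

No, not independent


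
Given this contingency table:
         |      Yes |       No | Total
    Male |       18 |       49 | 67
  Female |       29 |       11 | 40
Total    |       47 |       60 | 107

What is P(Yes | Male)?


P(Yes | Male) = 18/(18+49) = 18/67

P(Yes|Male) = 18/67 ≈ 26.87%


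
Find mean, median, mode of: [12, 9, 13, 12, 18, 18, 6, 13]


Sorted: [6, 9, 12, 12, 13, 13, 18, 18]
Mean = 101/8
Median = 25/2
Freq: {12: 2, 9: 1, 13: 2, 18: 2, 6: 1}
Mode: [12, 13, 18]

Mean=101/8, Median=25/2, Mode=[12, 13, 18]


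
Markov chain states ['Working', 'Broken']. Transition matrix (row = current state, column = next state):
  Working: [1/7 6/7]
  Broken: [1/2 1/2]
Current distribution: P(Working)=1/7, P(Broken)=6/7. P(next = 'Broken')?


P(next=Broken) = Σᵢ P(now=i)×P(i→Broken)
= 1/7×6/7 + 6/7×1/2
= 6/49 + 3/7 = 27/49

P = 27/49 ≈ 0.5510


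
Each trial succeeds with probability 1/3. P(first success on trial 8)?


Geometric: P(X=8) = (1-p)^(k-1)×p = (2/3)^7×1/3 = 128/6561

P(X=8) = 128/6561 ≈ 1.95%


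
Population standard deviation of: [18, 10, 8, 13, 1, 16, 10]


Mean = 76/7
  (18-76/7)²=2500/49
  (10-76/7)²=36/49
  (8-76/7)²=400/49
  (13-76/7)²=225/49
  (1-76/7)²=4761/49
  (16-76/7)²=1296/49
  (10-76/7)²=36/49
Σ(x-μ)² = 1322/7
σ² = (1322/7)/7 = 1322/49

σ = √(1322/49) ≈ 5.1942


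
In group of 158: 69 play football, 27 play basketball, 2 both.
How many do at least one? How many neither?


|A∪B| = 69+27-2 = 94
Neither = 158-94 = 64

At least one: 94; Neither: 64


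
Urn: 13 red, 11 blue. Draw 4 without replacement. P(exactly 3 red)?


Hypergeometric: C(13,3)×C(11,1)/C(24,4)
= 286×11/10626 = 143/483

P(X=3) = 143/483 ≈ 29.61%


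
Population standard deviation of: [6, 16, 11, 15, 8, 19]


Mean = 75/6 = 25/2
  (6-25/2)²=169/4
  (16-25/2)²=49/4
  (11-25/2)²=9/4
  (15-25/2)²=25/4
  (8-25/2)²=81/4
  (19-25/2)²=169/4
Σ(x-μ)² = 251/2
σ² = (251/2)/6 = 251/12

σ = √(251/12) ≈ 4.5735


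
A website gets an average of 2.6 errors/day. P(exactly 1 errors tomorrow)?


Poisson(λ=2.6): P(X=1) = e^(-λ)×λ^k/k!
= e^(-2.6) × 2.6^1 / 1!
≈ 0.07427357821 × 2.6 / 1 ≈ 0.193111

P(X=1) ≈ 0.193111 ≈ 19.31%


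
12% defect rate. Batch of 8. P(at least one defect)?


P(all good) = (22/25)^8 = 54875873536/152587890625
P(≥1 defect) = 97712017089/152587890625

P = 97712017089/152587890625 ≈ 64.04%


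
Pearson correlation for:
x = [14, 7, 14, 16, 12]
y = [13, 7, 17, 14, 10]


n=5, Σx=63, Σy=61, Σxy=813, Σx²=841, Σy²=803
r = (5×813 - 63×61)/√((5×841 - 63²)(5×803 - 61²))
= 222/√(236×294) = 222/√69384 ≈ 222/263.4084 ≈ 0.8428

r ≈ 0.8428


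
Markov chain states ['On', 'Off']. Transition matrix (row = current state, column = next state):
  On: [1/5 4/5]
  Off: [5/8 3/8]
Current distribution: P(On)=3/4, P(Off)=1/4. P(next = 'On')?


P(next=On) = Σᵢ P(now=i)×P(i→On)
= 3/4×1/5 + 1/4×5/8
= 3/20 + 5/32 = 49/160

P = 49/160 ≈ 0.3063


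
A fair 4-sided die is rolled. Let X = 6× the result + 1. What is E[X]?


E[die] = (1+4)/2 = 5/2
E[X] = 6×5/2 + 1 = 16

E[X] = 16


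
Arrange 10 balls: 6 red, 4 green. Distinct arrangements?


10!/(6!×4!) = 210

210


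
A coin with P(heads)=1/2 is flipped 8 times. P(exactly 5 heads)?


Binomial: P(X=5) = C(8,5)×p^5×(1-p)^3
= 56 × 1/32 × 1/8 = 7/32

P(X=5) = 7/32 ≈ 21.88%


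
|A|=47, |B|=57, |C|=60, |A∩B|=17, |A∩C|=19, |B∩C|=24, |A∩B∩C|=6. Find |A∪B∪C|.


|A∪B∪C| = 47+57+60-17-19-24+6 = 110

|A∪B∪C| = 110


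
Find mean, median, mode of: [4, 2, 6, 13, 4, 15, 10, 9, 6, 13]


Sorted: [2, 4, 4, 6, 6, 9, 10, 13, 13, 15]
Mean = 82/10 = 41/5
Median = 15/2
Freq: {4: 2, 2: 1, 6: 2, 13: 2, 15: 1, 10: 1, 9: 1}
Mode: [4, 6, 13]

Mean=41/5, Median=15/2, Mode=[4, 6, 13]


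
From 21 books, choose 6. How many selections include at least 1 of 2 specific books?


Complement: C(21,6) - C(19,6) = 54264 - 27132 = 27132

27132


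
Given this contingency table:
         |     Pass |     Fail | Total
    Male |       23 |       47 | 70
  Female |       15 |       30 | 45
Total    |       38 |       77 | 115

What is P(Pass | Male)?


P(Pass | Male) = 23/(23+47) = 23/70

P(Pass|Male) = 23/70 ≈ 32.86%


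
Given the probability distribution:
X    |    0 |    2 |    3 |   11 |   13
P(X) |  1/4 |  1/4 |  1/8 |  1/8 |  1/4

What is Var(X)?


E[X] = 11/2
E[X²] = 119/2
Var(X) = E[X²] - (E[X])² = 119/2 - 121/4 = 117/4

Var(X) = 117/4 ≈ 29.2500


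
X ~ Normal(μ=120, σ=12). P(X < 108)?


z = (108-120)/12 = -1.0
P(Z < -1.0) = 0.1587

P(X < 108) ≈ 0.1587


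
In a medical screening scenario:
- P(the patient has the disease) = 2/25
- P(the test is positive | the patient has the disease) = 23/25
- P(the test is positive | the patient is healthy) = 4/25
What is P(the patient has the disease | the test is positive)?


Using Bayes' theorem:
P(A|B) = P(B|A)·P(A) / P(B)

P(the test is positive) = 23/25 × 2/25 + 4/25 × 23/25
= 46/625 + 92/625 = 138/625

P(the patient has the disease|the test is positive) = (46/625) / (138/625) = 1/3

P(the patient has the disease|the test is positive) = 1/3 ≈ 33.33%


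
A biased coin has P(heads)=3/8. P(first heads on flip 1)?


Geometric: P(X=1) = (1-p)^(k-1)×p = (5/8)^0×3/8 = 3/8

P(X=1) = 3/8 ≈ 37.50%


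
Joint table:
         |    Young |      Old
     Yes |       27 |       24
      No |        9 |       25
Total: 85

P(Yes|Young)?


P(Yes|Young) = 27/(27+9) = 27/36 = 3/4

P = 3/4 ≈ 75.00%


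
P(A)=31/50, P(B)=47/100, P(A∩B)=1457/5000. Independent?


P(A)×P(B) = 1457/5000
P(A∩B) = 1457/5000
Equal ✓ → Independent

Yes, independent


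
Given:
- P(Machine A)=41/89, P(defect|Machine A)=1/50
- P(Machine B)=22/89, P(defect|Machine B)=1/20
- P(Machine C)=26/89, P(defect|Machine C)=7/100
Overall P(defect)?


P(B) = Σ P(B|Aᵢ)×P(Aᵢ)
  1/50×41/89 = 41/4450
  1/20×22/89 = 11/890
  7/100×26/89 = 91/4450
Sum = 187/4450

P(defect) = 187/4450 ≈ 4.20%


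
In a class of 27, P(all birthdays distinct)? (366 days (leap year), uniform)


P(all different) = Π(366-i)/366 for i=0..26
= (366/366)×(365/366)×...×(340/366)
= 0.374173

P ≈ 0.3742 ≈ 37.42%


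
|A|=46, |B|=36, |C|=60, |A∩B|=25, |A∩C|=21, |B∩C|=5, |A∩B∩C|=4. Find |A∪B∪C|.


|A∪B∪C| = 46+36+60-25-21-5+4 = 95

|A∪B∪C| = 95


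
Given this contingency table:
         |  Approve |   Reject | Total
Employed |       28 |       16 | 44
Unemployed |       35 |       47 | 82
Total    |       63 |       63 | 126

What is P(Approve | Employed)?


P(Approve | Employed) = 28/(28+16) = 28/44 = 7/11

P(Approve|Employed) = 7/11 ≈ 63.64%


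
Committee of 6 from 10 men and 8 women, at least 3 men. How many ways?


Count by #men:
  3M,3W: C(10,3)×C(8,3)=6720
  4M,2W: C(10,4)×C(8,2)=5880
  5M,1W: C(10,5)×C(8,1)=2016
  6M,0W: C(10,6)×C(8,0)=210
Total = 14826

14826


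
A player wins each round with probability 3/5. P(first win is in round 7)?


Geometric: P(X=7) = (1-p)^(k-1)×p = (2/5)^6×3/5 = 192/78125

P(X=7) = 192/78125 ≈ 0.25%


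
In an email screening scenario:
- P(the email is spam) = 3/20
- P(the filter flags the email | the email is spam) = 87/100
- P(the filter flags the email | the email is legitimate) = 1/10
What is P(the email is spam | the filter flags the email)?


Using Bayes' theorem:
P(A|B) = P(B|A)·P(A) / P(B)

P(the filter flags the email) = 87/100 × 3/20 + 1/10 × 17/20
= 261/2000 + 17/200 = 431/2000

P(the email is spam|the filter flags the email) = (261/2000) / (431/2000) = 261/431

P(the email is spam|the filter flags the email) = 261/431 ≈ 60.56%


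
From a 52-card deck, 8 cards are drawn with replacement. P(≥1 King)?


P(not a King) = 48/52 = 12/13
P(none in 8 draws) = (12/13)^8 = 429981696/815730721
P(≥1 King) = 1 - 429981696/815730721 = 385749025/815730721

P = 385749025/815730721 ≈ 47.29%


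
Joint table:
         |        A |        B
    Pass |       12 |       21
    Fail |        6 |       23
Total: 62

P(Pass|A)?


P(Pass|A) = 12/(12+6) = 12/18 = 2/3

P = 2/3 ≈ 66.67%


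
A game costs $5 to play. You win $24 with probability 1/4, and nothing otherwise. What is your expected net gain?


E[gain] = (24-5)×1/4 + (-5)×3/4
= 19/4 - 15/4 = 1

Expected net gain = $1 ≈ $1.00


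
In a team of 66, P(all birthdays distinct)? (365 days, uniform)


P(all different) = Π(365-i)/365 for i=0..65
= (365/365)×(364/365)×...×(300/365)
= 0.001904

P ≈ 0.0019 ≈ 0.19%


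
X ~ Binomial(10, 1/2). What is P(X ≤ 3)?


P(X ≤ 3) = Σ P(X=i) for i=0..3
P(X=0) = 1/1024
P(X=1) = 5/512
P(X=2) = 45/1024
P(X=3) = 15/128
Sum = 11/64

P(X ≤ 3) = 11/64 ≈ 17.19%


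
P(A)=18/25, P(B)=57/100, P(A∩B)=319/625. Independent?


P(A)×P(B) = 513/1250
P(A∩B) = 319/625
Not equal → NOT independent

No, not independent


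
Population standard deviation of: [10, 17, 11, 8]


Mean = 46/4 = 23/2
  (10-23/2)²=9/4
  (17-23/2)²=121/4
  (11-23/2)²=1/4
  (8-23/2)²=49/4
Σ(x-μ)² = 45
σ² = 45/4

σ = √(45/4) ≈ 3.3541


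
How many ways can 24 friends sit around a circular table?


Circular arrangements of 24 distinct objects: fix one position to break rotational symmetry.
(n-1)! = 23! = 25852016738884976640000

25852016738884976640000


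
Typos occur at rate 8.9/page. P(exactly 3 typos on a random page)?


Poisson(λ=8.9): P(X=3) = e^(-λ)×λ^k/k!
= e^(-8.9) × 8.9^3 / 3!
≈ 0.0001363889265 × 704.969 / 6 ≈ 0.016025

P(X=3) ≈ 0.016025 ≈ 1.60%


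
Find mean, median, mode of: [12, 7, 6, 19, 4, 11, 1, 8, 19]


Sorted: [1, 4, 6, 7, 8, 11, 12, 19, 19]
Mean = 87/9 = 29/3
Median = 8
Freq: {12: 1, 7: 1, 6: 1, 19: 2, 4: 1, 11: 1, 1: 1, 8: 1}
Mode: [19]

Mean=29/3, Median=8, Mode=19


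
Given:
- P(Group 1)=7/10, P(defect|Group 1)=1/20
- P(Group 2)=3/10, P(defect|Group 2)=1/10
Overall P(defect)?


P(B) = Σ P(B|Aᵢ)×P(Aᵢ)
  1/20×7/10 = 7/200
  1/10×3/10 = 3/100
Sum = 13/200

P(defect) = 13/200 ≈ 6.50%


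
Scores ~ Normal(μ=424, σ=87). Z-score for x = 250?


z = (x - μ)/σ = (250 - 424)/87 = -2.0

z = -2.0


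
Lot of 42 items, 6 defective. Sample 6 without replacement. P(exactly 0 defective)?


Hypergeometric: C(6,0)×C(36,6)/C(42,6)
= 1×1947792/5245786 = 139128/374699

P(X=0) = 139128/374699 ≈ 37.13%


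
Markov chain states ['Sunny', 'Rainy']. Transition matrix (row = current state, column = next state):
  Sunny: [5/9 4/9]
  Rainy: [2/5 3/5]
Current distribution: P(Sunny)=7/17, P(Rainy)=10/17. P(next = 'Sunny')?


P(next=Sunny) = Σᵢ P(now=i)×P(i→Sunny)
= 7/17×5/9 + 10/17×2/5
= 35/153 + 4/17 = 71/153

P = 71/153 ≈ 0.4641


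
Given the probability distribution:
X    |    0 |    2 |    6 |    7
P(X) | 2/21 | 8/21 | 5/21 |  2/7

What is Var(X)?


E[X] = 88/21
E[X²] = 506/21
Var(X) = E[X²] - (E[X])² = 506/21 - 7744/441 = 2882/441

Var(X) = 2882/441 ≈ 6.5351


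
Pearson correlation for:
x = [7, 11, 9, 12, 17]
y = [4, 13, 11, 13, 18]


n=5, Σx=56, Σy=59, Σxy=732, Σx²=684, Σy²=799
r = (5×732 - 56×59)/√((5×684 - 56²)(5×799 - 59²))
= 356/√(284×514) = 356/√145976 ≈ 356/382.0681 ≈ 0.9318

r ≈ 0.9318
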